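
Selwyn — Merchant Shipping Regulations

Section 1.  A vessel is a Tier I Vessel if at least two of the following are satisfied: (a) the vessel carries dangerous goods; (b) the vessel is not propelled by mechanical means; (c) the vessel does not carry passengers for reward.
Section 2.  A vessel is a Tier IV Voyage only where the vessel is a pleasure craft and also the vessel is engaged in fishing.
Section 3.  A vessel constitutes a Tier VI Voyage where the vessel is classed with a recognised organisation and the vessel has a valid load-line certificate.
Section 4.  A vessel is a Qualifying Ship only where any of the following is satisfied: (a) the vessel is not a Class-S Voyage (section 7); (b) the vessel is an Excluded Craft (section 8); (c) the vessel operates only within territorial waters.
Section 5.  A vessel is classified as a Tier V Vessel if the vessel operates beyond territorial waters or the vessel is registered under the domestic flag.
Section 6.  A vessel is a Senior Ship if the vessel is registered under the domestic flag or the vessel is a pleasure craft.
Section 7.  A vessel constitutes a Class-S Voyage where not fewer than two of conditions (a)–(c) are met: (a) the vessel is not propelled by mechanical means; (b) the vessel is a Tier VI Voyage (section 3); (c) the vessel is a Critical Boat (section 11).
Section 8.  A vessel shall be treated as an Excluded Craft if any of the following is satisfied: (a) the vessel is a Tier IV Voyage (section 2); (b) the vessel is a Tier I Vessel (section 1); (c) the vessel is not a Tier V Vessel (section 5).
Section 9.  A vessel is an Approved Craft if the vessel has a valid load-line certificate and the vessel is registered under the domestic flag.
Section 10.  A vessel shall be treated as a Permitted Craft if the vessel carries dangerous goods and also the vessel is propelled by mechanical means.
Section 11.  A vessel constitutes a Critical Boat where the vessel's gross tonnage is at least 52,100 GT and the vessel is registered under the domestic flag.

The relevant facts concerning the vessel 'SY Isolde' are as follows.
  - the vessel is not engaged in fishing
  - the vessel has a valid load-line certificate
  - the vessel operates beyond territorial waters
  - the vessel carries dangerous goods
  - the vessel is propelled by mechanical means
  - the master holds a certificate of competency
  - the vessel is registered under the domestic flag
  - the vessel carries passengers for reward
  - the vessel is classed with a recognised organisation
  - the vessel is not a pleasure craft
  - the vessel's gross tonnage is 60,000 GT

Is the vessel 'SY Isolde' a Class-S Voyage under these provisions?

Yes

section 3 — Tier VI Voyage: [the vessel is classed with a recognised organisation? yes] AND [the vessel has a valid load-line certificate? yes] → satisfied.
section 11 — Critical Boat: [vessel's gross tonnage: 60,000 GT ≥ 52,100 GT? yes] AND [the vessel is registered under the domestic flag? yes] → satisfied.
section 7 — Class-S Voyage: the vessel is not propelled by mechanical means? no; Tier VI Voyage (section 3)? yes; Critical Boat (section 11)? yes — 2 of 3 hold (need ≥2) → satisfied.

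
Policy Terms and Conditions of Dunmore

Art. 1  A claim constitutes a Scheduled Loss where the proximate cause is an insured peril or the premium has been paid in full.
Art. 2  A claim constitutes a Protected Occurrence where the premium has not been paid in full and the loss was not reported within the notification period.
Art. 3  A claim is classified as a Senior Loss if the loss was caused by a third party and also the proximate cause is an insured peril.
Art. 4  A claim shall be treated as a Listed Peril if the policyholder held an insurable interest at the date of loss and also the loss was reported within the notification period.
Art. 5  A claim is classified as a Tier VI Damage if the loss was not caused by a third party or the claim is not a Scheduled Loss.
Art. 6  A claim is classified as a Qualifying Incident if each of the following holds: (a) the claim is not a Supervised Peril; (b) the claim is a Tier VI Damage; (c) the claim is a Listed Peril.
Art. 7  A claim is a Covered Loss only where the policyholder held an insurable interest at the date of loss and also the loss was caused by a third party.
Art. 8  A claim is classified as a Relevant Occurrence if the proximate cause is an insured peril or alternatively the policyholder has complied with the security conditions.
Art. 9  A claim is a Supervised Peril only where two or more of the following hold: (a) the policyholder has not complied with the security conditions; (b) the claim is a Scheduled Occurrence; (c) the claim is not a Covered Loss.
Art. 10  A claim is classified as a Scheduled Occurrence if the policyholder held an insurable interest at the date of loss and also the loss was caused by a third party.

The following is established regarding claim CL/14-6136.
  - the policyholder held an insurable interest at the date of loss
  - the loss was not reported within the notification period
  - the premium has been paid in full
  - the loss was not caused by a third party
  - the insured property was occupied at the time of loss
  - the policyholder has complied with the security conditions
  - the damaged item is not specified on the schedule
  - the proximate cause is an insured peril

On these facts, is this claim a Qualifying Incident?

No

Under article 10: the policyholder held an insurable interest at the date of loss? yes; and the loss was caused by a third party? no. So the claim is not a Scheduled Occurrence.
Under article 7: the policyholder held an insurable interest at the date of loss? yes; and the loss was caused by a third party? no. So the claim is not a Covered Loss.
Under article 9: the policyholder has not complied with the security conditions? no; Scheduled Occurrence (article 10)? no; not a Covered Loss (article 7)? yes — 1 of 3 hold (need ≥2) → not satisfied.
Under article 1: the proximate cause is an insured peril? yes; or the premium has been paid in full? yes. So the claim is a Scheduled Loss.
Under article 5: the loss was not caused by a third party? yes; or not a Scheduled Loss (article 1)? no. So the claim is a Tier VI Damage.
Under article 4: the policyholder held an insurable interest at the date of loss? yes; and the loss was reported within the notification period? no. So the claim is not a Listed Peril.
Under article 6: not a Supervised Peril (article 9)? yes; and Tier VI Damage (article 5)? yes; and Listed Peril (article 4)? no. So the claim is not a Qualifying Incident.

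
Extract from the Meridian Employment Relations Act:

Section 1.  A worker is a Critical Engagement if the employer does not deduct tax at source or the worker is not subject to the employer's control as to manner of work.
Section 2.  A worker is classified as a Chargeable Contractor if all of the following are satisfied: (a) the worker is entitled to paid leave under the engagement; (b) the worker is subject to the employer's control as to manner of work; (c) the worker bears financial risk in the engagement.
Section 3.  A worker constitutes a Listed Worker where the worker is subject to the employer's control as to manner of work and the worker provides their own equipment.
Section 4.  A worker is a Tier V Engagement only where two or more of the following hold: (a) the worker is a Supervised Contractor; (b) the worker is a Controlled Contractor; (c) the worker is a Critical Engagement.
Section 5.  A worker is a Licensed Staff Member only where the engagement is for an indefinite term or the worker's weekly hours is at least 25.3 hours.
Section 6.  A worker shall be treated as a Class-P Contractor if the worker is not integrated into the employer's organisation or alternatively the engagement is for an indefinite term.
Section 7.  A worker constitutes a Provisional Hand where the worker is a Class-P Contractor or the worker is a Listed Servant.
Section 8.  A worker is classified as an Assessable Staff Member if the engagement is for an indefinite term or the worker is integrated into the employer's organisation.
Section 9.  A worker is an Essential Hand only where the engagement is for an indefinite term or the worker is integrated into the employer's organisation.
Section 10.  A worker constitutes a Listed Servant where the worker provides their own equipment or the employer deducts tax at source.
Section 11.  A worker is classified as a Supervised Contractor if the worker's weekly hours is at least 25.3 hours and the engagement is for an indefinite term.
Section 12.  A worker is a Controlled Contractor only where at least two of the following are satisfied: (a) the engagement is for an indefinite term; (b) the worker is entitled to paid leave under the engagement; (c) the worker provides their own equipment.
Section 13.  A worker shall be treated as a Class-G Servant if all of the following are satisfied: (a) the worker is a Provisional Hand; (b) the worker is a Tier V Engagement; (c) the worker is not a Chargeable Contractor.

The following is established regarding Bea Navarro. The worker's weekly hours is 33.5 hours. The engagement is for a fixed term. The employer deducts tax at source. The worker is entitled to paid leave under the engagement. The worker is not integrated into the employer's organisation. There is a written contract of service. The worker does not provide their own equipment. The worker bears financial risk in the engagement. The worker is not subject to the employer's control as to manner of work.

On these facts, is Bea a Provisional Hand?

Yes

section 6 — Class-P Contractor: [the worker is not integrated into the employer's organisation? yes] OR [the engagement is for an indefinite term? no] → satisfied.
section 10 — Listed Servant: [the worker provides their own equipment? no] OR [the employer deducts tax at source? yes] → satisfied.
section 7 — Provisional Hand: [Class-P Contractor (section 6)? yes] OR [Listed Servant (section 10)? yes] → satisfied.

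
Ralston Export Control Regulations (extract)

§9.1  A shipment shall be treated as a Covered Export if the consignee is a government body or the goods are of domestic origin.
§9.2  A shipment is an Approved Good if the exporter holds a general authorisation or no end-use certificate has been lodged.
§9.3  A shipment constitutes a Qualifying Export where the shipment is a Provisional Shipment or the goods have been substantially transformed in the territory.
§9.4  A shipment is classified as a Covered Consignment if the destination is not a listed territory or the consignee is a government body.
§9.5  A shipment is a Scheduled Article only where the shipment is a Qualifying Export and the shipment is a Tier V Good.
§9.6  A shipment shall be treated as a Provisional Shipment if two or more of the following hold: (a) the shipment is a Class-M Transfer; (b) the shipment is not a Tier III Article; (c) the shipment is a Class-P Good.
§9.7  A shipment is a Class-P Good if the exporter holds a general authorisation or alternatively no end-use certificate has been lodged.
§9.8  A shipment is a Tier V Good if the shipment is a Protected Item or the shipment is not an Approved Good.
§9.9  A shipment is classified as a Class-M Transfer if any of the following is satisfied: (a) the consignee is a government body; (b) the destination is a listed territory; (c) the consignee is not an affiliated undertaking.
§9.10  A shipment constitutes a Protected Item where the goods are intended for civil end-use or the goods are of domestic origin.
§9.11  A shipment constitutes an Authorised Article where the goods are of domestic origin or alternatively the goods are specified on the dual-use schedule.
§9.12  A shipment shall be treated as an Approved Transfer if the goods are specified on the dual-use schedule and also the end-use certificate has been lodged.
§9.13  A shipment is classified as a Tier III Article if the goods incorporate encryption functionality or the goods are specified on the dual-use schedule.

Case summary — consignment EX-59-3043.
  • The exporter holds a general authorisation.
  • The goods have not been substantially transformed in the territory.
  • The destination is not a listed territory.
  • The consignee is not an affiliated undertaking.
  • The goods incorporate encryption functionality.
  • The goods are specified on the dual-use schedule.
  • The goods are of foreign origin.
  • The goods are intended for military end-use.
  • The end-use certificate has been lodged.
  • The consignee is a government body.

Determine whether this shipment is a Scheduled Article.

No

§9.9 — Class-M Transfer: [the consignee is a government body? yes] OR [the destination is a listed territory? no] OR [the consignee is not an affiliated undertaking? yes] → satisfied.
§9.13 — Tier III Article: [the goods incorporate encryption functionality? yes] OR [the goods are specified on the dual-use schedule? yes] → satisfied.
§9.7 — Class-P Good: [the exporter holds a general authorisation? yes] OR [no end-use certificate has been lodged? no] → satisfied.
§9.6 — Provisional Shipment: Class-M Transfer (§9.9)? yes; not a Tier III Article (§9.13)? no; Class-P Good (§9.7)? yes — 2 of 3 hold (need ≥2) → satisfied.
§9.3 — Qualifying Export: [Provisional Shipment (§9.6)? yes] OR [the goods have been substantially transformed in the territory? no] → satisfied.
§9.10 — Protected Item: [the goods are intended for civil end-use? no] OR [the goods are of domestic origin? no] → not satisfied.
§9.2 — Approved Good: [the exporter holds a general authorisation? yes] OR [no end-use certificate has been lodged? no] → satisfied.
§9.8 — Tier V Good: [Protected Item (§9.10)? no] OR [not an Approved Good (§9.2)? no] → not satisfied.
§9.5 — Scheduled Article: [Qualifying Export (§9.3)? yes] AND [Tier V Good (§9.8)? no] → not satisfied.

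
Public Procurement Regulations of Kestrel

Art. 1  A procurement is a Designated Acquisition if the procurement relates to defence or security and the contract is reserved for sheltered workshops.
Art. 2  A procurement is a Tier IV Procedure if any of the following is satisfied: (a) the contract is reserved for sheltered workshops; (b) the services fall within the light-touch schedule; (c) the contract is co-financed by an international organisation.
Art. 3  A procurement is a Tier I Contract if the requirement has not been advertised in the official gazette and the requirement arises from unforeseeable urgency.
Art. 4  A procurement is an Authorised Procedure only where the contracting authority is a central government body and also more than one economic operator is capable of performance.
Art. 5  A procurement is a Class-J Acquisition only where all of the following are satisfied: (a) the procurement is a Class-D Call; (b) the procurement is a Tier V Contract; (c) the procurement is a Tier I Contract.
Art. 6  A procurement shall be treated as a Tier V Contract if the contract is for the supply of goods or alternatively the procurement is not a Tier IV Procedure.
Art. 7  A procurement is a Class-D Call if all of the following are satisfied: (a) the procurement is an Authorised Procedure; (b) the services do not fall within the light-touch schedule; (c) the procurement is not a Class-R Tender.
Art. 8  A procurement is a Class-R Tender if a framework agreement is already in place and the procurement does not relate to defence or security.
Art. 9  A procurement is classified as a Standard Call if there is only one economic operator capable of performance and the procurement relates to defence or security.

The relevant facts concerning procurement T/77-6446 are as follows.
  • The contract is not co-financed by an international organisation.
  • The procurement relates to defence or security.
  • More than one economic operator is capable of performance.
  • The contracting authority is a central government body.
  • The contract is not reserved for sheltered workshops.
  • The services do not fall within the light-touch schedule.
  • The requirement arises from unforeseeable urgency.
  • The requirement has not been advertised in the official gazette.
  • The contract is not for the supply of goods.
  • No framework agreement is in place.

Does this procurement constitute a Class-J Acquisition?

Yes

article 4 — Authorised Procedure: [the contracting authority is a central government body? yes] AND [more than one economic operator is capable of performance? yes] → satisfied.
article 8 — Class-R Tender: [a framework agreement is already in place? no] AND [the procurement does not relate to defence or security? no] → not satisfied.
article 7 — Class-D Call: [Authorised Procedure (article 4)? yes] AND [the services do not fall within the light-touch schedule? yes] AND [not a Class-R Tender (article 8)? yes] → satisfied.
article 2 — Tier IV Procedure: [the contract is reserved for sheltered workshops? no] OR [the services fall within the light-touch schedule? no] OR [the contract is co-financed by an international organisation? no] → not satisfied.
article 6 — Tier V Contract: [the contract is for the supply of goods? no] OR [not a Tier IV Procedure (article 2)? yes] → satisfied.
article 3 — Tier I Contract: [the requirement has not been advertised in the official gazette? yes] AND [the requirement arises from unforeseeable urgency? yes] → satisfied.
article 5 — Class-J Acquisition: [Class-D Call (article 7)? yes] AND [Tier V Contract (article 6)? yes] AND [Tier I Contract (article 3)? yes] → satisfied.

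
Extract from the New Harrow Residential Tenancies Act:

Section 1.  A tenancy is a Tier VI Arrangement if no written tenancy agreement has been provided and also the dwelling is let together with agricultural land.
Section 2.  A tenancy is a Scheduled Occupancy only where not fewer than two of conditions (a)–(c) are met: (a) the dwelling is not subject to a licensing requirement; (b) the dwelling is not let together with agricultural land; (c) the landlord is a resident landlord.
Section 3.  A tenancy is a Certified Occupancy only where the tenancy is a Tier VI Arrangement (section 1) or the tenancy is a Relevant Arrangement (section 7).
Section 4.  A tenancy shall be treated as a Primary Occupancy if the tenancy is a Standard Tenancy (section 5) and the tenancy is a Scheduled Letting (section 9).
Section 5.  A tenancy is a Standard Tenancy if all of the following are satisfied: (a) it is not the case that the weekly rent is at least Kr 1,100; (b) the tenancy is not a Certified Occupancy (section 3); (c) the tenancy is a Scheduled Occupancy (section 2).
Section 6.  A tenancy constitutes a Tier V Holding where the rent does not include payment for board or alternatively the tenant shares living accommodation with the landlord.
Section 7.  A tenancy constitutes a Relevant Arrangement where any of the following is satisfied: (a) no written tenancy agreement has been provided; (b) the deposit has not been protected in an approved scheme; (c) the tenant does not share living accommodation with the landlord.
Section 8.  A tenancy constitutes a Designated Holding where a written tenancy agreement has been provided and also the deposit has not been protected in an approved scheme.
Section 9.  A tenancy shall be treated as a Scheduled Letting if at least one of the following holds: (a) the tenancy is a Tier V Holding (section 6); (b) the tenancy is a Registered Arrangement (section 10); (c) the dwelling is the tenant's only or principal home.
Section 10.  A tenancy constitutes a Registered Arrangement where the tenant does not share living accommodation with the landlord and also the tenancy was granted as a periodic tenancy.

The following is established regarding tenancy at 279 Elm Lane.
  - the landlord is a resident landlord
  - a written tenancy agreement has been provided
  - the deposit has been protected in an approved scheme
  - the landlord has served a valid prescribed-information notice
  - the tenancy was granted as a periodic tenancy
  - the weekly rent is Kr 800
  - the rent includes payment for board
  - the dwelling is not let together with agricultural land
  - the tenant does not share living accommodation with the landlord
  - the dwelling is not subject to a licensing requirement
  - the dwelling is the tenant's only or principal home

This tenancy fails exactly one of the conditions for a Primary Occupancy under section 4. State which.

section 1 — Tier VI Arrangement: [no written tenancy agreement has been provided? no] AND [the dwelling is let together with agricultural land? no] → not satisfied.
section 7 — Relevant Arrangement: [no written tenancy agreement has been provided? no] OR [the deposit has not been protected in an approved scheme? no] OR [the tenant does not share living accommodation with the landlord? yes] → satisfied.
section 3 — Certified Occupancy: [Tier VI Arrangement (section 1)? no] OR [Relevant Arrangement (section 7)? yes] → satisfied.
section 2 — Scheduled Occupancy: the dwelling is not subject to a licensing requirement? yes; the dwelling is not let together with agricultural land? yes; the landlord is a resident landlord? yes — 3 of 3 hold (need ≥2) → satisfied.
section 5 — Standard Tenancy: [weekly rent: Kr 800 ≥ Kr 1,100? no, so negated condition yes] AND [not a Certified Occupancy (section 3)? no] AND [Scheduled Occupancy (section 2)? yes] → not satisfied.
section 6 — Tier V Holding: [the rent does not include payment for board? no] OR [the tenant shares living accommodation with the landlord? no] → not satisfied.
section 10 — Registered Arrangement: [the tenant does not share living accommodation with the landlord? yes] AND [the tenancy was granted as a periodic tenancy? yes] → satisfied.
section 9 — Scheduled Letting: [Tier V Holding (section 6)? no] OR [Registered Arrangement (section 10)? yes] OR [the dwelling is the tenant's only or principal home? yes] → satisfied.
section 4 — Primary Occupancy: [Standard Tenancy (section 5)? no] AND [Scheduled Letting (section 9)? yes] → not satisfied.

Standard Tenancy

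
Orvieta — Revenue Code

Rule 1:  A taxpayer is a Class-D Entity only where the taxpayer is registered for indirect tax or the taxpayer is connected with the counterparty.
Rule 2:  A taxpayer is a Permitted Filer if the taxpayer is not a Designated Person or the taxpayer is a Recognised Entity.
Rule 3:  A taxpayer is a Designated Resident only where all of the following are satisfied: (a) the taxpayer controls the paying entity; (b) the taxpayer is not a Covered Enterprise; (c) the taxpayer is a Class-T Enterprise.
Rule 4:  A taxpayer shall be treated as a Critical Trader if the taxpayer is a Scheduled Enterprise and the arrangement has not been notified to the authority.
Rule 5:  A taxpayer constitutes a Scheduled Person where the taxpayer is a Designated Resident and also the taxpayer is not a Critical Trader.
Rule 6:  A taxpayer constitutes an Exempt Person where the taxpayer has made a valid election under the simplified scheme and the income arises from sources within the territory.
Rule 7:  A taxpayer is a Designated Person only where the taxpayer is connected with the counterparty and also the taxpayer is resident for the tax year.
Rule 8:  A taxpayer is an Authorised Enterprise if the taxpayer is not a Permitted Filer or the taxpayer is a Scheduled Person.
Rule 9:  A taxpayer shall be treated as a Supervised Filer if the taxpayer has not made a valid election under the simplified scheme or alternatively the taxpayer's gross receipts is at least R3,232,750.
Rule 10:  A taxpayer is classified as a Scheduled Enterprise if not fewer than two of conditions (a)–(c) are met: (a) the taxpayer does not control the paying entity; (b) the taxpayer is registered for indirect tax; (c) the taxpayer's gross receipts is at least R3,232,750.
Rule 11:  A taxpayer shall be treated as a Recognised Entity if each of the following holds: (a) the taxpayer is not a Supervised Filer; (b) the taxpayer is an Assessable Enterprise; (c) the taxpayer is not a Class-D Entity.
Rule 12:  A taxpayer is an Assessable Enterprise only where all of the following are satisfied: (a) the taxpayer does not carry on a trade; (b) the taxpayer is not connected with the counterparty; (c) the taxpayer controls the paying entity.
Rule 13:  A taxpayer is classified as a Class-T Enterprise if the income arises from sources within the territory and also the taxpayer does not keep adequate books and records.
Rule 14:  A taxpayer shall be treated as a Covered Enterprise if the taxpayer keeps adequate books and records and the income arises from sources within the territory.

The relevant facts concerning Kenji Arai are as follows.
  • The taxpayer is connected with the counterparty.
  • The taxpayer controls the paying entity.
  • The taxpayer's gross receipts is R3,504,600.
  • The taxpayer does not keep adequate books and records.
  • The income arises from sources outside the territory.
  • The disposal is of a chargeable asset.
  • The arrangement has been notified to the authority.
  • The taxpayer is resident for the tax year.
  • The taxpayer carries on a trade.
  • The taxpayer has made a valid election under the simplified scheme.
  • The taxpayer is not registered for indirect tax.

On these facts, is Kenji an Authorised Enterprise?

Yes

rule 7 — Designated Person: [the taxpayer is connected with the counterparty? yes] AND [the taxpayer is resident for the tax year? yes] → satisfied.
rule 9 — Supervised Filer: [the taxpayer has not made a valid election under the simplified scheme? no] OR [taxpayer's gross receipts: R3,504,600 ≥ R3,232,750? yes] → satisfied.
rule 12 — Assessable Enterprise: [the taxpayer does not carry on a trade? no] AND [the taxpayer is not connected with the counterparty? no] AND [the taxpayer controls the paying entity? yes] → not satisfied.
rule 1 — Class-D Entity: [the taxpayer is registered for indirect tax? no] OR [the taxpayer is connected with the counterparty? yes] → satisfied.
rule 11 — Recognised Entity: [not a Supervised Filer (rule 9)? no] AND [Assessable Enterprise (rule 12)? no] AND [not a Class-D Entity (rule 1)? no] → not satisfied.
rule 2 — Permitted Filer: [not a Designated Person (rule 7)? no] OR [Recognised Entity (rule 11)? no] → not satisfied.
rule 14 — Covered Enterprise: [the taxpayer keeps adequate books and records? no] AND [the income arises from sources within the territory? no] → not satisfied.
rule 13 — Class-T Enterprise: [the income arises from sources within the territory? no] AND [the taxpayer does not keep adequate books and records? yes] → not satisfied.
rule 3 — Designated Resident: [the taxpayer controls the paying entity? yes] AND [not a Covered Enterprise (rule 14)? yes] AND [Class-T Enterprise (rule 13)? no] → not satisfied.
rule 10 — Scheduled Enterprise: the taxpayer does not control the paying entity? no; the taxpayer is registered for indirect tax? no; taxpayer's gross receipts: R3,504,600 ≥ R3,232,750? yes — 1 of 3 hold (need ≥2) → not satisfied.
rule 4 — Critical Trader: [Scheduled Enterprise (rule 10)? no] AND [the arrangement has not been notified to the authority? no] → not satisfied.
rule 5 — Scheduled Person: [Designated Resident (rule 3)? no] AND [not a Critical Trader (rule 4)? yes] → not satisfied.
rule 8 — Authorised Enterprise: [not a Permitted Filer (rule 2)? yes] OR [Scheduled Person (rule 5)? no] → satisfied.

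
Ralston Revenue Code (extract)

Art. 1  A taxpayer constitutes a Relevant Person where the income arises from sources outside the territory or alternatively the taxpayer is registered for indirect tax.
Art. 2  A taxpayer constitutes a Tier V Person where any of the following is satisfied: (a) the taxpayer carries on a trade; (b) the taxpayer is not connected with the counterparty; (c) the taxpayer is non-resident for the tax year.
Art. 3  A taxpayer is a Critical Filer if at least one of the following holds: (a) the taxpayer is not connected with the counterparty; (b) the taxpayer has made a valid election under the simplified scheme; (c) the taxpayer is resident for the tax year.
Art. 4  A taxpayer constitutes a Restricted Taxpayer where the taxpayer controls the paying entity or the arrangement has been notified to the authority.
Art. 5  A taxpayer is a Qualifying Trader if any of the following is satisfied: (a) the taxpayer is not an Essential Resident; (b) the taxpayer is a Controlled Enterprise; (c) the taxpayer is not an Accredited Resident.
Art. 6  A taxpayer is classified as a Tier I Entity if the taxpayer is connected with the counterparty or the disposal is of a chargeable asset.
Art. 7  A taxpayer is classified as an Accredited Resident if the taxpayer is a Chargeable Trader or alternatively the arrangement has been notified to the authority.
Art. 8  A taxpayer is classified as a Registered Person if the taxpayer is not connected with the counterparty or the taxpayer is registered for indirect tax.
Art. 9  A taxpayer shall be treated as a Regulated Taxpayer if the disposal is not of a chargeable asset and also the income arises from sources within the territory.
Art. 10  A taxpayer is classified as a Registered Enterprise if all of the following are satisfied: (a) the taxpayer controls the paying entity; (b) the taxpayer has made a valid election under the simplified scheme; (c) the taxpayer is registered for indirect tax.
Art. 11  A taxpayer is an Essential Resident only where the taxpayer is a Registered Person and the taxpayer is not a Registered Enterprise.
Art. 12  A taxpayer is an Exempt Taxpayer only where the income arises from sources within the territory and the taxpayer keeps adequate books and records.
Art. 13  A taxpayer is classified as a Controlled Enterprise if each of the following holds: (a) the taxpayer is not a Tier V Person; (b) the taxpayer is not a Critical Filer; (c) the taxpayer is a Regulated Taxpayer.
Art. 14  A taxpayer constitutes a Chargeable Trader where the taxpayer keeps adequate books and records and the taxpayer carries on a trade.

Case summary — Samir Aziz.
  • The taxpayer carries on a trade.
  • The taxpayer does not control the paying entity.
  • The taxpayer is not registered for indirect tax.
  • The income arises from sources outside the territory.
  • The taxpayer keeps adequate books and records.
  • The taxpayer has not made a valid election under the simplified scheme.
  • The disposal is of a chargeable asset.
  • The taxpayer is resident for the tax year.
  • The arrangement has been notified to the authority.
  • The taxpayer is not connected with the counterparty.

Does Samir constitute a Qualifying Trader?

No

article 8 — Registered Person: [the taxpayer is not connected with the counterparty? yes] OR [the taxpayer is registered for indirect tax? no] → satisfied.
article 10 — Registered Enterprise: [the taxpayer controls the paying entity? no] AND [the taxpayer has made a valid election under the simplified scheme? no] AND [the taxpayer is registered for indirect tax? no] → not satisfied.
article 11 — Essential Resident: [Registered Person (article 8)? yes] AND [not a Registered Enterprise (article 10)? yes] → satisfied.
article 2 — Tier V Person: [the taxpayer carries on a trade? yes] OR [the taxpayer is not connected with the counterparty? yes] OR [the taxpayer is non-resident for the tax year? no] → satisfied.
article 3 — Critical Filer: [the taxpayer is not connected with the counterparty? yes] OR [the taxpayer has made a valid election under the simplified scheme? no] OR [the taxpayer is resident for the tax year? yes] → satisfied.
article 9 — Regulated Taxpayer: [the disposal is not of a chargeable asset? no] AND [the income arises from sources within the territory? no] → not satisfied.
article 13 — Controlled Enterprise: [not a Tier V Person (article 2)? no] AND [not a Critical Filer (article 3)? no] AND [Regulated Taxpayer (article 9)? no] → not satisfied.
article 14 — Chargeable Trader: [the taxpayer keeps adequate books and records? yes] AND [the taxpayer carries on a trade? yes] → satisfied.
article 7 — Accredited Resident: [Chargeable Trader (article 14)? yes] OR [the arrangement has been notified to the authority? yes] → satisfied.
article 5 — Qualifying Trader: [not an Essential Resident (article 11)? no] OR [Controlled Enterprise (article 13)? no] OR [not an Accredited Resident (article 7)? no] → not satisfied.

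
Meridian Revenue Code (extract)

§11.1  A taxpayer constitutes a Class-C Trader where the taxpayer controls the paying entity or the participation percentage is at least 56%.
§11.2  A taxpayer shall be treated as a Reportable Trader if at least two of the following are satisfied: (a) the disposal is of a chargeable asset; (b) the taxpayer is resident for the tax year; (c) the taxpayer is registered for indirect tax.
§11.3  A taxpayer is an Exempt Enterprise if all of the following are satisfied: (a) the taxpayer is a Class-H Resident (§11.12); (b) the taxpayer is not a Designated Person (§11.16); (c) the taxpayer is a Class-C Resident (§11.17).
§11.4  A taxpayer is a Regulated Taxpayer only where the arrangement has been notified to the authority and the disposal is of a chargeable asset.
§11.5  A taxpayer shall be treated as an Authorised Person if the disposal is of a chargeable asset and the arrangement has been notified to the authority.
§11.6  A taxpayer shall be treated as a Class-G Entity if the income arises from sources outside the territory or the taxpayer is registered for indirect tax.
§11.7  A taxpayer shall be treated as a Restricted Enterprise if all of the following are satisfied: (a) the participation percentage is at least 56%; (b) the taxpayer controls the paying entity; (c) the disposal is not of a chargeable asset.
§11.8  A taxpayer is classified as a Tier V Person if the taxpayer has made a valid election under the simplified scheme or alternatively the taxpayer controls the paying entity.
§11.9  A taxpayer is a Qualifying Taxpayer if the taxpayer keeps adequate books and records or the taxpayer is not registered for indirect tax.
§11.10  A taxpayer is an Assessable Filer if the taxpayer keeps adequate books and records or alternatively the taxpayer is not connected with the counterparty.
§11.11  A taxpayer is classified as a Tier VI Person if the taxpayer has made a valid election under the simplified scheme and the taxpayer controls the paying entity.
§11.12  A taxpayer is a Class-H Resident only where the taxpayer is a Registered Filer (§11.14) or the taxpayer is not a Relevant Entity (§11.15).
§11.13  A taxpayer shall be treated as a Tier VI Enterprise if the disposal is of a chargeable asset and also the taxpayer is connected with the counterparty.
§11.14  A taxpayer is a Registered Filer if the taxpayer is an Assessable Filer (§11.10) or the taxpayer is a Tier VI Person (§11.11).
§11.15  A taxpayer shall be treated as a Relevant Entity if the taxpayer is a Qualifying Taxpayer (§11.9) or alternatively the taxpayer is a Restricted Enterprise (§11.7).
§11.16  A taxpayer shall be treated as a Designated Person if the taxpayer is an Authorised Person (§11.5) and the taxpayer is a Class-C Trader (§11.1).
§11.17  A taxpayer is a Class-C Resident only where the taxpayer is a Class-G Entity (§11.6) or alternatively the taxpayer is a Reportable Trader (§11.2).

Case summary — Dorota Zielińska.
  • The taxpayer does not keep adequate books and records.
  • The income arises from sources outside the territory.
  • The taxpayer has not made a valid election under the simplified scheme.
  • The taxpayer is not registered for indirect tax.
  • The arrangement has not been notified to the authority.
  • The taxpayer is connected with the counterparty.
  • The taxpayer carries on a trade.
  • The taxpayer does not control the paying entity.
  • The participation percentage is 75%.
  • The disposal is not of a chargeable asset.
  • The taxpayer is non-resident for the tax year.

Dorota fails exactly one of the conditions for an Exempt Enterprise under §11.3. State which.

Class-H Resident

§11.10 — Assessable Filer: [the taxpayer keeps adequate books and records? no] OR [the taxpayer is not connected with the counterparty? no] → not satisfied.
§11.11 — Tier VI Person: [the taxpayer has made a valid election under the simplified scheme? no] AND [the taxpayer controls the paying entity? no] → not satisfied.
§11.14 — Registered Filer: [Assessable Filer (§11.10)? no] OR [Tier VI Person (§11.11)? no] → not satisfied.
§11.9 — Qualifying Taxpayer: [the taxpayer keeps adequate books and records? no] OR [the taxpayer is not registered for indirect tax? yes] → satisfied.
§11.7 — Restricted Enterprise: [participation percentage: 75% ≥ 56%? yes] AND [the taxpayer controls the paying entity? no] AND [the disposal is not of a chargeable asset? yes] → not satisfied.
§11.15 — Relevant Entity: [Qualifying Taxpayer (§11.9)? yes] OR [Restricted Enterprise (§11.7)? no] → satisfied.
§11.12 — Class-H Resident: [Registered Filer (§11.14)? no] OR [not a Relevant Entity (§11.15)? no] → not satisfied.
§11.5 — Authorised Person: [the disposal is of a chargeable asset? no] AND [the arrangement has been notified to the authority? no] → not satisfied.
§11.1 — Class-C Trader: [the taxpayer controls the paying entity? no] OR [participation percentage: 75% ≥ 56%? yes] → satisfied.
§11.16 — Designated Person: [Authorised Person (§11.5)? no] AND [Class-C Trader (§11.1)? yes] → not satisfied.
§11.6 — Class-G Entity: [the income arises from sources outside the territory? yes] OR [the taxpayer is registered for indirect tax? no] → satisfied.
§11.2 — Reportable Trader: the disposal is of a chargeable asset? no; the taxpayer is resident for the tax year? no; the taxpayer is registered for indirect tax? no — 0 of 3 hold (need ≥2) → not satisfied.
§11.17 — Class-C Resident: [Class-G Entity (§11.6)? yes] OR [Reportable Trader (§11.2)? no] → satisfied.
§11.3 — Exempt Enterprise: [Class-H Resident (§11.12)? no] AND [not a Designated Person (§11.16)? yes] AND [Class-C Resident (§11.17)? yes] → not satisfied.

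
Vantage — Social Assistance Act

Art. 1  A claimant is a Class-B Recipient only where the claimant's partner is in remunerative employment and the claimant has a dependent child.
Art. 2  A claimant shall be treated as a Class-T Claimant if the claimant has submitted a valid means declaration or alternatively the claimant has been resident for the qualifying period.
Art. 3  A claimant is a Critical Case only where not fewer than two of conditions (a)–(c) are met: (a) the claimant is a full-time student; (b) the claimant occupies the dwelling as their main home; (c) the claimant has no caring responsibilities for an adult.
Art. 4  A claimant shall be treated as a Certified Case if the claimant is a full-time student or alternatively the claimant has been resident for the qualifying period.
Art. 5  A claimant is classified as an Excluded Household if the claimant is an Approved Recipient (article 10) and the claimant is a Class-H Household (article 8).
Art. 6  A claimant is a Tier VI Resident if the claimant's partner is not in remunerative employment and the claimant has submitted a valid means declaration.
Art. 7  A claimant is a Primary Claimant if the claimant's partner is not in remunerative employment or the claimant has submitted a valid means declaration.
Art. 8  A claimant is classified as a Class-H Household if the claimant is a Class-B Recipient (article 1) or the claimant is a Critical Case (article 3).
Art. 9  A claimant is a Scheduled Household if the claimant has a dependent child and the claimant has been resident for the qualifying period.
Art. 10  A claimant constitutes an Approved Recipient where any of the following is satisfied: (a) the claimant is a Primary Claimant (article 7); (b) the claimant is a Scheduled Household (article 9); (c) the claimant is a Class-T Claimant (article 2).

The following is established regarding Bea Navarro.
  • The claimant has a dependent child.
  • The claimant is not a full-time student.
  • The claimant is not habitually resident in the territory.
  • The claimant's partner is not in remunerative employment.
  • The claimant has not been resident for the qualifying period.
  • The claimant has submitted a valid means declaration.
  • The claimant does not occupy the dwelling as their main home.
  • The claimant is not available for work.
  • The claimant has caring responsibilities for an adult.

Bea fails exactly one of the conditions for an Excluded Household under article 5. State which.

Class-H Household

article 7 — Primary Claimant: [the claimant's partner is not in remunerative employment? yes] OR [the claimant has submitted a valid means declaration? yes] → satisfied.
article 9 — Scheduled Household: [the claimant has a dependent child? yes] AND [the claimant has been resident for the qualifying period? no] → not satisfied.
article 2 — Class-T Claimant: [the claimant has submitted a valid means declaration? yes] OR [the claimant has been resident for the qualifying period? no] → satisfied.
article 10 — Approved Recipient: [Primary Claimant (article 7)? yes] OR [Scheduled Household (article 9)? no] OR [Class-T Claimant (article 2)? yes] → satisfied.
article 1 — Class-B Recipient: [the claimant's partner is in remunerative employment? no] AND [the claimant has a dependent child? yes] → not satisfied.
article 3 — Critical Case: the claimant is a full-time student? no; the claimant occupies the dwelling as their main home? no; the claimant has no caring responsibilities for an adult? no — 0 of 3 hold (need ≥2) → not satisfied.
article 8 — Class-H Household: [Class-B Recipient (article 1)? no] OR [Critical Case (article 3)? no] → not satisfied.
article 5 — Excluded Household: [Approved Recipient (article 10)? yes] AND [Class-H Household (article 8)? no] → not satisfied.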